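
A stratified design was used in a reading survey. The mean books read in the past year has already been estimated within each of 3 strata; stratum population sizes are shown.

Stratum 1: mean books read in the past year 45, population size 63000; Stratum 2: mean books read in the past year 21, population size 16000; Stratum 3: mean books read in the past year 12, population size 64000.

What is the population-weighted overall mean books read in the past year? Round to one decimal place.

Σ Nₕ·x̄ₕ = 45×63000 + 21×16000 + 12×64000
  = 2835000 + 336000 + 768000 = 3939000
Σ Nₕ = 63000 + 16000 + 64000 = 143000
Overall mean = 3939000 / 143000 = 27.545455

27.5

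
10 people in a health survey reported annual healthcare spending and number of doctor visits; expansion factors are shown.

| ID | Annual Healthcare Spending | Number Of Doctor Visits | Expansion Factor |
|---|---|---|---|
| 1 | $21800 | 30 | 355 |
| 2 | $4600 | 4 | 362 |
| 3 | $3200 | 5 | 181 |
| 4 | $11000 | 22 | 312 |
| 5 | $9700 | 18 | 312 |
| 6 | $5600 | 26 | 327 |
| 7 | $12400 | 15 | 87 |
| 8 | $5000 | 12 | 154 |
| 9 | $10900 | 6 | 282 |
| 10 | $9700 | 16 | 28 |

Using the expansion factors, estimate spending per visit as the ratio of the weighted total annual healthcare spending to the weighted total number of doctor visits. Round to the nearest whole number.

Σ wᵢ·y = 21800×355 + 4600×362 + 3200×181 + 11000×312 + 9700×312 + 5600×327 + 12400×87 + 5000×154 + 10900×282 + 9700×28
  = 7739000 + 1665200 + 579200 + 3432000 + 3026400 + 1831200 + 1078800 + 770000 + 3073800 + 271600 = 23467200
Σ wᵢ·x = 30×355 + 4×362 + 5×181 + 22×312 + 18×312 + 26×327 + 15×87 + 12×154 + 6×282 + 16×28
  = 39278
Ratio = 23467200 / 39278 = 597.46423

597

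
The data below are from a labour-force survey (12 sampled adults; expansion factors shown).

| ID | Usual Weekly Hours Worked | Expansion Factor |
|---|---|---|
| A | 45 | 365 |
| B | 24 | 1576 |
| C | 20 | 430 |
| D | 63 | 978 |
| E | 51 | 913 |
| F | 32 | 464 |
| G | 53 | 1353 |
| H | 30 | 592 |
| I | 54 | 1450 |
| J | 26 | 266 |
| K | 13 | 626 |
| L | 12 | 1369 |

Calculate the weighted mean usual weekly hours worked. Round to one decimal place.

Weighted sum = 45×365 + 24×1576 + 20×430 + 63×978 + 51×913 + 32×464 + 53×1353 + 30×592 + 54×1450 + 26×266 + 13×626 + 12×1369
  = 385125
Sum of weights = 10382
Weighted mean = 385125 / 10382 = 37.095454

37.1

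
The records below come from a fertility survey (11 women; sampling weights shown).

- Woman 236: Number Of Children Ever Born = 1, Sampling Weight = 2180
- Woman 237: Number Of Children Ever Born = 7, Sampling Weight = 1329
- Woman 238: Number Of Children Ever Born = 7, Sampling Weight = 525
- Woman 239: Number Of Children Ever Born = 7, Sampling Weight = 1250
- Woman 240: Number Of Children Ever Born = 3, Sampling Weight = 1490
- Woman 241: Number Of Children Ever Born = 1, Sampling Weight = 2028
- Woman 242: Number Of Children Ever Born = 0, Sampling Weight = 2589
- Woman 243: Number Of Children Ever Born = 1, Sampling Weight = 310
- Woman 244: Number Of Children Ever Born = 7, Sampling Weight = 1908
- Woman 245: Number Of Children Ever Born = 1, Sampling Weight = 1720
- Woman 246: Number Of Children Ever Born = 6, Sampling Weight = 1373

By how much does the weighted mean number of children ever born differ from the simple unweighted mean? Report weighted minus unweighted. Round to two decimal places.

Unweighted sum = 1 + 7 + 7 + 7 + 3 + 1 + 0 + 1 + 7 + 1 + 6 = 41
Unweighted mean = 41 / 11 = 3.7272727
Weighted sum = 1×2180 + 7×1329 + 7×525 + 7×1250 + 3×1490 + 1×2028 + 0×2589 + 1×310 + 7×1908 + 1×1720 + 6×1373
  = 2180 + 9303 + 3675 + 8750 + 4470 + 2028 + 0 + 310 + 13356 + 1720 + 8238 = 54030
Sum of weights = 2180 + 1329 + 525 + 1250 + 1490 + 2028 + 2589 + 310 + 1908 + 1720 + 1373 = 16702
Weighted mean = 54030 / 16702 = 3.2349419
Difference (weighted minus unweighted) = -0.4923308

-0.49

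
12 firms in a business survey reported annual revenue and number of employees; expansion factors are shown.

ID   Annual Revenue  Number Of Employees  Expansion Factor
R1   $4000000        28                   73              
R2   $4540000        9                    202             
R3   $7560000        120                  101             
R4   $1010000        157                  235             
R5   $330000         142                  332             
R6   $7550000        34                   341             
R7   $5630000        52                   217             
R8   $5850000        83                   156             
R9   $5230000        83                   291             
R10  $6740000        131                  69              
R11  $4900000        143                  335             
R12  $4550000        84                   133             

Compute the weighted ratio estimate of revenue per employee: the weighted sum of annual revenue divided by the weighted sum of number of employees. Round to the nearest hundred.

49400

Σ wᵢ·y = 4000000×73 + 4540000×202 + 7560000×101 + 1010000×235 + 330000×332 + 7550000×341 + 5630000×217 + 5850000×156 + 5230000×291 + 6740000×69 + 4900000×335 + 4550000×133
  = 292000000 + 917080000 + 763560000 + 237350000 + 109560000 + 2574550000 + 1221710000 + 912600000 + 1521930000 + 465060000 + 1641500000 + 605150000 = 11262050000
Σ wᵢ·x = 228116
Ratio = 11262050000 / 228116 = 49369.838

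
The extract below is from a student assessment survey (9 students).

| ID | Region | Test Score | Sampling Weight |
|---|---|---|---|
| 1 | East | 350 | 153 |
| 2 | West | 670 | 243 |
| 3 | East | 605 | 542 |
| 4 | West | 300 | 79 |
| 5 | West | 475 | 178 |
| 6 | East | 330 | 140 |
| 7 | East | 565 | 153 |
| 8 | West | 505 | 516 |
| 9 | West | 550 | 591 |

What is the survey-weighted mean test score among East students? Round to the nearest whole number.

520

East rows: 1, 3, 6, 7
Weighted sum = 350×153 + 605×542 + 330×140 + 565×153
  = 53550 + 327910 + 46200 + 86445 = 514105
Sum of weights = 153 + 542 + 140 + 153 = 988
Weighted mean = 514105 / 988 = 520.34919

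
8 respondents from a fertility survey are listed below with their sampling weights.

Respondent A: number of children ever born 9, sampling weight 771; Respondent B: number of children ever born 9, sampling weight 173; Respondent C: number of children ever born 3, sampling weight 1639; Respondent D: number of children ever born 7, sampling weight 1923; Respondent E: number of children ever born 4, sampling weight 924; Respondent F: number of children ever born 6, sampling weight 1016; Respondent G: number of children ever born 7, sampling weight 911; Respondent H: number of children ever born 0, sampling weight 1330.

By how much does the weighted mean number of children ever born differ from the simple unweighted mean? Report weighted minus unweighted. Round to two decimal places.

-0.67

Unweighted sum = 45
Unweighted mean = 45 / 8 = 5.625
Weighted sum = 9×771 + 9×173 + 3×1639 + 7×1923 + 4×924 + 6×1016 + 7×911 + 0×1330
  = 43043
Sum of weights = 8687
Weighted mean = 43043 / 8687 = 4.9548751
Difference (weighted minus unweighted) = -0.6701249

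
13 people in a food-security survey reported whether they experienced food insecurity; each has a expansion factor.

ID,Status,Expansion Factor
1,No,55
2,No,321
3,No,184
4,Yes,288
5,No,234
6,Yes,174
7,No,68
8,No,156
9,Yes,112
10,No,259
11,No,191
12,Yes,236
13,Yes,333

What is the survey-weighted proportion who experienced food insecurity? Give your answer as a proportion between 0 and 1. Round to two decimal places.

Sum of weights for 'Yes' = 288 + 174 + 112 + 236 + 333 = 1143
Total weight = 2611
Weighted proportion = 1143 / 2611 = 0.43776331

0.44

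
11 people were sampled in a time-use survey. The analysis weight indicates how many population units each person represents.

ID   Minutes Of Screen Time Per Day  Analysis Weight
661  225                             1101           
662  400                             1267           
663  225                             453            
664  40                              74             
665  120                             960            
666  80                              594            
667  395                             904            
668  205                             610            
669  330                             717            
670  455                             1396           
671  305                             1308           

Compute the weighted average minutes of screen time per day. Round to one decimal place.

295.7

Weighted sum = 225×1101 + 400×1267 + 225×453 + 40×74 + 120×960 + 80×594 + 395×904 + 205×610 + 330×717 + 455×1396 + 305×1308
  = 247725 + 506800 + 101925 + 2960 + 115200 + 47520 + 357080 + 125050 + 236610 + 635180 + 398940 = 2774990
Sum of weights = 1101 + 1267 + 453 + 74 + 960 + 594 + 904 + 610 + 717 + 1396 + 1308 = 9384
Weighted mean = 2774990 / 9384 = 295.71505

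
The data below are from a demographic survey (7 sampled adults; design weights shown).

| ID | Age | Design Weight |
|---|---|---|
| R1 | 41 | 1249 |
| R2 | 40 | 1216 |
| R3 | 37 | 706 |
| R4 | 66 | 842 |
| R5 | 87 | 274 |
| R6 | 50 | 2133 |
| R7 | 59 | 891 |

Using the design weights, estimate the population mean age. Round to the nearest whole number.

50

Weighted sum = 41×1249 + 40×1216 + 37×706 + 66×842 + 87×274 + 50×2133 + 59×891
  = 364600
Sum of weights = 1249 + 1216 + 706 + 842 + 274 + 2133 + 891 = 7311
Weighted mean = 364600 / 7311 = 49.870059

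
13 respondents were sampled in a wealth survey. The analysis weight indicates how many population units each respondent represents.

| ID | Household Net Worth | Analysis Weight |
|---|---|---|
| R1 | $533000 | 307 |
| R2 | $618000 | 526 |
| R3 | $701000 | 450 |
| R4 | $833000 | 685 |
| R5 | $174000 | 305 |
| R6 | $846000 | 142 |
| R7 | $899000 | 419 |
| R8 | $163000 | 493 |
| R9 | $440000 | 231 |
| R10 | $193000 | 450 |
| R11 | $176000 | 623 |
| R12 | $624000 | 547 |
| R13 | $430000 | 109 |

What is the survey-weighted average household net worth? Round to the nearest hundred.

509000

Weighted sum = 2691332000
Sum of weights = 5287
Weighted mean = 2691332000 / 5287 = 509047.1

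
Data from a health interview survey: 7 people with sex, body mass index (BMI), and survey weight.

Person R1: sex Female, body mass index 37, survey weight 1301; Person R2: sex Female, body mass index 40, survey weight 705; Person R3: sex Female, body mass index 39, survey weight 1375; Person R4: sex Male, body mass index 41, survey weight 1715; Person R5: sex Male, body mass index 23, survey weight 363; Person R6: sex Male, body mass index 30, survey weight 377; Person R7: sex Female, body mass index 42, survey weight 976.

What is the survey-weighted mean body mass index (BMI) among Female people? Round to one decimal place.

Female rows: R1, R2, R3, R7
Weighted sum = 37×1301 + 40×705 + 39×1375 + 42×976
  = 48137 + 28200 + 53625 + 40992 = 170954
Sum of weights = 1301 + 705 + 1375 + 976 = 4357
Weighted mean = 170954 / 4357 = 39.236631

39.2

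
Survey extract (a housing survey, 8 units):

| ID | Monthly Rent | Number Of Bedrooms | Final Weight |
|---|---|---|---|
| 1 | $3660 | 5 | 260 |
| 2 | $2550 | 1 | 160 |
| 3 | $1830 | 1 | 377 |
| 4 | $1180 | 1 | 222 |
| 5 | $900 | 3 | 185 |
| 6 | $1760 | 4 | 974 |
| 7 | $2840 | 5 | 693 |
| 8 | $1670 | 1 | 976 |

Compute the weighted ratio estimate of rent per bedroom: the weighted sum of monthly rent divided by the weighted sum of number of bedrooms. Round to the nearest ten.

Σ wᵢ·y = 3660×260 + 2550×160 + 1830×377 + 1180×222 + 900×185 + 1760×974 + 2840×693 + 1670×976
  = 951600 + 408000 + 689910 + 261960 + 166500 + 1714240 + 1968120 + 1629920 = 7790250
Σ wᵢ·x = 5×260 + 1×160 + 1×377 + 1×222 + 3×185 + 4×974 + 5×693 + 1×976
  = 1300 + 160 + 377 + 222 + 555 + 3896 + 3465 + 976 = 10951
Ratio = 7790250 / 10951 = 711.37339

710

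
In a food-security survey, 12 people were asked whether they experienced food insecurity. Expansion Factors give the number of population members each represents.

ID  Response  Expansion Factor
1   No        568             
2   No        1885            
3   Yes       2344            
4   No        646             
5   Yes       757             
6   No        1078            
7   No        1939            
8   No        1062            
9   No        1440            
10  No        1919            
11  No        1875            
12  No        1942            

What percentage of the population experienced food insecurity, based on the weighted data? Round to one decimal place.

Sum of weights for 'Yes' = 2344 + 757 = 3101
Total weight = 568 + 1885 + 2344 + 646 + 757 + 1078 + 1939 + 1062 + 1440 + 1919 + 1875 + 1942 = 17455
Weighted proportion = 3101 / 17455 = 0.17765683 → 17.765683%

17.8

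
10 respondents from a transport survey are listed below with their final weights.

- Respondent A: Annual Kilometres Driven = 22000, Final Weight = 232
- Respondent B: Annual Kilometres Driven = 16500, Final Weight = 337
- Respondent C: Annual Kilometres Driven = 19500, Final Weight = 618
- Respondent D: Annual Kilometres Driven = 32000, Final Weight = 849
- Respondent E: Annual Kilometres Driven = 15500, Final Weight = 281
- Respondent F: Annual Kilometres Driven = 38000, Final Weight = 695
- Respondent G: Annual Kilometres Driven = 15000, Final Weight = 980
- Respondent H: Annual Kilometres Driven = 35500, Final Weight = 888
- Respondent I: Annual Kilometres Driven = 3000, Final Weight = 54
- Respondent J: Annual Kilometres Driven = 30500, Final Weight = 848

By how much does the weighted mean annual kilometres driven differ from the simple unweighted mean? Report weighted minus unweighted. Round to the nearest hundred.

Unweighted sum = 22000 + 16500 + 19500 + 32000 + 15500 + 38000 + 15000 + 35500 + 3000 + 30500 = 227500
Unweighted mean = 227500 / 10 = 22750
Weighted sum = 22000×232 + 16500×337 + 19500×618 + 32000×849 + 15500×281 + 38000×695 + 15000×980 + 35500×888 + 3000×54 + 30500×848
  = 152899000
Sum of weights = 232 + 337 + 618 + 849 + 281 + 695 + 980 + 888 + 54 + 848 = 5782
Weighted mean = 152899000 / 5782 = 26443.964
Difference (weighted minus unweighted) = 3693.964

3700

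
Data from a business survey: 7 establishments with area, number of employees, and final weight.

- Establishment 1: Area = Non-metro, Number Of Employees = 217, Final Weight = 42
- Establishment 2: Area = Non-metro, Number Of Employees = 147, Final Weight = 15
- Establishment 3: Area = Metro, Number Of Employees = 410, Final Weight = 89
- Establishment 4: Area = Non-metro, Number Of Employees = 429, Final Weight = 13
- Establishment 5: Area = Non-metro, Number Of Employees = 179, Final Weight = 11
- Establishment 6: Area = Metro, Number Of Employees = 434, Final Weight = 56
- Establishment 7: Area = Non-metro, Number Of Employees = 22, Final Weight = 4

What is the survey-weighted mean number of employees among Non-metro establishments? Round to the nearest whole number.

223

Non-metro rows: 1, 2, 4, 5, 7
Weighted sum = 18953
Sum of weights = 42 + 15 + 13 + 11 + 4 = 85
Weighted mean = 18953 / 85 = 222.97647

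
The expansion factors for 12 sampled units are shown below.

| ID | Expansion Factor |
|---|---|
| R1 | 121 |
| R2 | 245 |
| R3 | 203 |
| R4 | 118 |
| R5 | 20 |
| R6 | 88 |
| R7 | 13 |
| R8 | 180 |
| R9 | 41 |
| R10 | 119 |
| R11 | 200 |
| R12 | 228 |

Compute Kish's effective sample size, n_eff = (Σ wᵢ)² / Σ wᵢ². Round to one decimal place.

8.9

Σ wᵢ = 121 + 245 + 203 + 118 + 20 + 88 + 13 + 180 + 41 + 119 + 200 + 228 = 1576
Σ wᵢ² = 278338
n_eff = 1576² / 278338 = 2483776 / 278338 = 8.9235965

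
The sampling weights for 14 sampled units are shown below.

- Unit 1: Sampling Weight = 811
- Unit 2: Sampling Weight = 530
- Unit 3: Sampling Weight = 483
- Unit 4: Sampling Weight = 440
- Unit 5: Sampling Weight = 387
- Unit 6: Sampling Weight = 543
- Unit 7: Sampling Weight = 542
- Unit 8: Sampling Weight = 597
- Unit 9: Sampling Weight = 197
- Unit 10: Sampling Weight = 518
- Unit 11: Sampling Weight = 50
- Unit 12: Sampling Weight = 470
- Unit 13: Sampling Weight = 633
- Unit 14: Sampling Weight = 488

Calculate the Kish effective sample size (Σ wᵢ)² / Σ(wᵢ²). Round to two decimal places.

Σ wᵢ = 6689
Σ wᵢ² = 3629667
n_eff = 6689² / 3629667 = 44742721 / 3629667 = 12.326949

12.33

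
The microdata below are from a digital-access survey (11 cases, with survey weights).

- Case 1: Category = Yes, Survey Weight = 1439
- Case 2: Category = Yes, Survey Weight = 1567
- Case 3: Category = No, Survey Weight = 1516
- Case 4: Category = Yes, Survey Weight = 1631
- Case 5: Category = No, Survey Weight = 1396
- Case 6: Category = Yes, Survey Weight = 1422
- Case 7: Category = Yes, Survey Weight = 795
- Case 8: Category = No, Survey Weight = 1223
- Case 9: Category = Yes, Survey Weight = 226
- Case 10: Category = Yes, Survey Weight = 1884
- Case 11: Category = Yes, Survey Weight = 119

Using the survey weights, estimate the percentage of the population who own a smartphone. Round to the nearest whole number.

Sum of weights for 'Yes' = 1439 + 1567 + 1631 + 1422 + 795 + 226 + 1884 + 119 = 9083
Total weight = 1439 + 1567 + 1516 + 1631 + 1396 + 1422 + 795 + 1223 + 226 + 1884 + 119 = 13218
Weighted proportion = 9083 / 13218 = 0.68716901 → 68.716901%

69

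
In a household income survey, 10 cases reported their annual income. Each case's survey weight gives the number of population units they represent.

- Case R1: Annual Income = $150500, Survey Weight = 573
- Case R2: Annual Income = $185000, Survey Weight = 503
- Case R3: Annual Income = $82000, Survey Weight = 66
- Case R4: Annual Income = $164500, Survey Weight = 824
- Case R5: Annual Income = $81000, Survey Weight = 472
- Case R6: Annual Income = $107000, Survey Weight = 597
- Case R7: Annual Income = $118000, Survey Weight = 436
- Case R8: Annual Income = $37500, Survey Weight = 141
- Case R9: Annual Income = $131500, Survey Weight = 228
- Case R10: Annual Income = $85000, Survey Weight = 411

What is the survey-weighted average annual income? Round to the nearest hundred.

Weighted sum = 150500×573 + 185000×503 + 82000×66 + 164500×824 + 81000×472 + 107000×597 + 118000×436 + 37500×141 + 131500×228 + 85000×411
  = 86236500 + 93055000 + 5412000 + 135548000 + 38232000 + 63879000 + 51448000 + 5287500 + 29982000 + 34935000 = 544015000
Sum of weights = 573 + 503 + 66 + 824 + 472 + 597 + 436 + 141 + 228 + 411 = 4251
Weighted mean = 544015000 / 4251 = 127973.42

128000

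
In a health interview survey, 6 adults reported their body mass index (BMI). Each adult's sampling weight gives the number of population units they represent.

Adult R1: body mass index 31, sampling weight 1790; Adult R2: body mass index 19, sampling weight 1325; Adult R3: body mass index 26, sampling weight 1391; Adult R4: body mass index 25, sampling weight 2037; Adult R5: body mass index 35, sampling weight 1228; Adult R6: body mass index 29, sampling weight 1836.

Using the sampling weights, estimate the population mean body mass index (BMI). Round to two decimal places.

27.48

Weighted sum = 31×1790 + 19×1325 + 26×1391 + 25×2037 + 35×1228 + 29×1836
  = 55490 + 25175 + 36166 + 50925 + 42980 + 53244 = 263980
Sum of weights = 1790 + 1325 + 1391 + 2037 + 1228 + 1836 = 9607
Weighted mean = 263980 / 9607 = 27.477881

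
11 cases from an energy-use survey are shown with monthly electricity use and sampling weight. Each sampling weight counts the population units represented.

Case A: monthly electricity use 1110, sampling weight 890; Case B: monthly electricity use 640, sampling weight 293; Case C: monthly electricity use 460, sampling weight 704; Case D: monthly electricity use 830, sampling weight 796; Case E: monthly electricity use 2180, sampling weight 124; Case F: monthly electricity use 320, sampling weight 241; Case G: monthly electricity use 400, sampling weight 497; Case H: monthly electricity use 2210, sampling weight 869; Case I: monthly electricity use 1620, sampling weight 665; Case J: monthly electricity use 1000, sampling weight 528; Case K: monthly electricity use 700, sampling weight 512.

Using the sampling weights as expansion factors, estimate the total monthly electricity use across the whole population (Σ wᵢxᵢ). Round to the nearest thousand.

6590000

Weighted total = 1110×890 + 640×293 + 460×704 + 830×796 + 2180×124 + 320×241 + 400×497 + 2210×869 + 1620×665 + 1000×528 + 700×512
  = 6590370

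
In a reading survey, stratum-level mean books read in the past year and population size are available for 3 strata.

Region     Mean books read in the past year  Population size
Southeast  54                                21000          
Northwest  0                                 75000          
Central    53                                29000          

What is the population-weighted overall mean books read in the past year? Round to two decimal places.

Σ Nₕ·x̄ₕ = 54×21000 + 0×75000 + 53×29000
  = 1134000 + 0 + 1537000 = 2671000
Σ Nₕ = 125000
Overall mean = 2671000 / 125000 = 21.368

21.37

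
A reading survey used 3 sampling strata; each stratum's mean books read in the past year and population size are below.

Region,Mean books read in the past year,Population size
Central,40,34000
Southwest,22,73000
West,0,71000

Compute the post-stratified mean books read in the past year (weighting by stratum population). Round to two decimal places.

16.66

Σ Nₕ·x̄ₕ = 40×34000 + 22×73000 + 0×71000
  = 1360000 + 1606000 + 0 = 2966000
Σ Nₕ = 34000 + 73000 + 71000 = 178000
Overall mean = 2966000 / 178000 = 16.662921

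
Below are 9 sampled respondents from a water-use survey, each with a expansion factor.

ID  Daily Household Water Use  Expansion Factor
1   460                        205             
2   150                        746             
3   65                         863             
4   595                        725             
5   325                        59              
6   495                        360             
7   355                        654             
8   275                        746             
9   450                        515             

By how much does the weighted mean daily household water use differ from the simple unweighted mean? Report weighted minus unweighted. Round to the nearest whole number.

Unweighted sum = 460 + 150 + 65 + 595 + 325 + 495 + 355 + 275 + 450 = 3170
Unweighted mean = 3170 / 9 = 352.22222
Weighted sum = 460×205 + 150×746 + 65×863 + 595×725 + 325×59 + 495×360 + 355×654 + 275×746 + 450×515
  = 94300 + 111900 + 56095 + 431375 + 19175 + 178200 + 232170 + 205150 + 231750 = 1560115
Sum of weights = 205 + 746 + 863 + 725 + 59 + 360 + 654 + 746 + 515 = 4873
Weighted mean = 1560115 / 4873 = 320.15494
Difference (weighted minus unweighted) = -32.067287

-32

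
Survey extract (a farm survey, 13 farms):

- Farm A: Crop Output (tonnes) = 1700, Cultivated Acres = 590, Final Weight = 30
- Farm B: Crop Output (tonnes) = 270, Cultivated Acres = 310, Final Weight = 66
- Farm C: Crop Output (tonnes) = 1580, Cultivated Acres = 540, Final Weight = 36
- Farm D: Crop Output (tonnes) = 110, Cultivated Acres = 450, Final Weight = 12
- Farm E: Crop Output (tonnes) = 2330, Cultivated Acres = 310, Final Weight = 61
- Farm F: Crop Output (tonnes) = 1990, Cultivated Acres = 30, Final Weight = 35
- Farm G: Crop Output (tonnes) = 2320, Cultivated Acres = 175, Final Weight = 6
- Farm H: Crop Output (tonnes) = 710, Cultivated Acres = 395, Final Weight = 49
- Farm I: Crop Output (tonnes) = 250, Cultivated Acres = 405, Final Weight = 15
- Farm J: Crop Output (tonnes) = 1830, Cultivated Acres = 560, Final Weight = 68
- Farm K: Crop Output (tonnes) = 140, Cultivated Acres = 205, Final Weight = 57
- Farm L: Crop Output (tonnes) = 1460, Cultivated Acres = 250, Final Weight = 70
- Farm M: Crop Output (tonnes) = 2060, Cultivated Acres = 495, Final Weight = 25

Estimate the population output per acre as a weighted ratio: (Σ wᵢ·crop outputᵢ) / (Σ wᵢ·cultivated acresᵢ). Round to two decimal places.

Σ wᵢ·y = 677380
Σ wᵢ·x = 189080
Ratio = 677380 / 189080 = 3.5825048

3.58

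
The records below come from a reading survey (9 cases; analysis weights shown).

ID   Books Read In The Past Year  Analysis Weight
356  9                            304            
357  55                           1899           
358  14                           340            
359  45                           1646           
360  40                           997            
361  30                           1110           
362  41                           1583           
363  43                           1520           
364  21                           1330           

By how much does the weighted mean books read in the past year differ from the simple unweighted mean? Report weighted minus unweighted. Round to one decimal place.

5.8

Unweighted sum = 298
Unweighted mean = 298 / 9 = 33.111111
Weighted sum = 9×304 + 55×1899 + 14×340 + 45×1646 + 40×997 + 30×1110 + 41×1583 + 43×1520 + 21×1330
  = 2736 + 104445 + 4760 + 74070 + 39880 + 33300 + 64903 + 65360 + 27930 = 417384
Sum of weights = 304 + 1899 + 340 + 1646 + 997 + 1110 + 1583 + 1520 + 1330 = 10729
Weighted mean = 417384 / 10729 = 38.902414
Difference (weighted minus unweighted) = 5.7913029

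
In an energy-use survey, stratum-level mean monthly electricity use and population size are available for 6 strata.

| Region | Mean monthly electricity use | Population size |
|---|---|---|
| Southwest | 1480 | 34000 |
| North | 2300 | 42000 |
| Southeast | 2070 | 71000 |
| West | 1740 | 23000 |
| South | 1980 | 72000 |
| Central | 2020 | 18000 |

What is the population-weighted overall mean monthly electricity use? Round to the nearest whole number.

Σ Nₕ·x̄ₕ = 1480×34000 + 2300×42000 + 2070×71000 + 1740×23000 + 1980×72000 + 2020×18000
  = 50320000 + 96600000 + 146970000 + 40020000 + 142560000 + 36360000 = 512830000
Σ Nₕ = 34000 + 42000 + 71000 + 23000 + 72000 + 18000 = 260000
Overall mean = 512830000 / 260000 = 1972.4231

1972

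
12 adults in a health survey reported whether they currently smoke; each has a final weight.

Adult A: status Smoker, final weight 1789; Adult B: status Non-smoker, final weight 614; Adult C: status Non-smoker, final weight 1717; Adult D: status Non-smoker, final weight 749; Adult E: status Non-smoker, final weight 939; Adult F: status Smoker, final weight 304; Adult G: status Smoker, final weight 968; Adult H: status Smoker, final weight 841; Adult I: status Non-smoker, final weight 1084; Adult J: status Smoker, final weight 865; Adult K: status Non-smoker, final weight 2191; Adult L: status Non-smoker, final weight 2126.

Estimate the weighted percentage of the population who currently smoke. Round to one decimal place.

33.6

Sum of weights for 'Smoker' = 1789 + 304 + 968 + 841 + 865 = 4767
Total weight = 1789 + 614 + 1717 + 749 + 939 + 304 + 968 + 841 + 1084 + 865 + 2191 + 2126 = 14187
Weighted proportion = 4767 / 14187 = 0.33601184 → 33.601184%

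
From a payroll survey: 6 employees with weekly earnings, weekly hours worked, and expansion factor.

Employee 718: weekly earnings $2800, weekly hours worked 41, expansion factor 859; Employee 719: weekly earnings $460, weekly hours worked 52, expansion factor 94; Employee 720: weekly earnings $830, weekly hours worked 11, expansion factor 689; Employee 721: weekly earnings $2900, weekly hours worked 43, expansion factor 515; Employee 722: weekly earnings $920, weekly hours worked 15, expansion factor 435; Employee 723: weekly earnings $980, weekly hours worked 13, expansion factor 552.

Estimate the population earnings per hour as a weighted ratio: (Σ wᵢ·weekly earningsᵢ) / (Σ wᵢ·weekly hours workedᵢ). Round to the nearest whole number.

65

Σ wᵢ·y = 2800×859 + 460×94 + 830×689 + 2900×515 + 920×435 + 980×552
  = 2405200 + 43240 + 571870 + 1493500 + 400200 + 540960 = 5454970
Σ wᵢ·x = 41×859 + 52×94 + 11×689 + 43×515 + 15×435 + 13×552
  = 35219 + 4888 + 7579 + 22145 + 6525 + 7176 = 83532
Ratio = 5454970 / 83532 = 65.303955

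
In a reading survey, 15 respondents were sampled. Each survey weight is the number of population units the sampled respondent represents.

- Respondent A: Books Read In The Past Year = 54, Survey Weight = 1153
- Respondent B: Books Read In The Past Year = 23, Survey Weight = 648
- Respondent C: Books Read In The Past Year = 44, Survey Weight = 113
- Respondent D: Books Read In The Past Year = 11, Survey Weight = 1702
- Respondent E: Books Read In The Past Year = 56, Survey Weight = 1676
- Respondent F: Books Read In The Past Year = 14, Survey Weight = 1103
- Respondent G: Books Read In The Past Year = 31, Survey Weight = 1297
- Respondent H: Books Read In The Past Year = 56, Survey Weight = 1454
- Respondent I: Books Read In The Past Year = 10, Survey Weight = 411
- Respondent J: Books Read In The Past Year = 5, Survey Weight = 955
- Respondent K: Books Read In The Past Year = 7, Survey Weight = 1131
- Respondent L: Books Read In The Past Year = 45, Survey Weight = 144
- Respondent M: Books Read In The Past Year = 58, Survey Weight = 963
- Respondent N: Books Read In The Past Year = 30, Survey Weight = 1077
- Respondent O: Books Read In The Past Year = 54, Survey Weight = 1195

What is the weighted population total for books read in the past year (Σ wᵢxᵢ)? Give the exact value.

507765

Weighted total = 507765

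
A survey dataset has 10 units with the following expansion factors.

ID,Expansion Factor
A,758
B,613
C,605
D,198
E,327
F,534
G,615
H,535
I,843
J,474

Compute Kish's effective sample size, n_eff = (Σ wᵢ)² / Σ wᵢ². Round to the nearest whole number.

Σ wᵢ = 5502
Σ wᵢ² = 574564 + 375769 + 366025 + 39204 + 106929 + 285156 + 378225 + 286225 + 710649 + 224676 = 3347422
n_eff = 5502² / 3347422 = 30272004 / 3347422 = 9.0433785

9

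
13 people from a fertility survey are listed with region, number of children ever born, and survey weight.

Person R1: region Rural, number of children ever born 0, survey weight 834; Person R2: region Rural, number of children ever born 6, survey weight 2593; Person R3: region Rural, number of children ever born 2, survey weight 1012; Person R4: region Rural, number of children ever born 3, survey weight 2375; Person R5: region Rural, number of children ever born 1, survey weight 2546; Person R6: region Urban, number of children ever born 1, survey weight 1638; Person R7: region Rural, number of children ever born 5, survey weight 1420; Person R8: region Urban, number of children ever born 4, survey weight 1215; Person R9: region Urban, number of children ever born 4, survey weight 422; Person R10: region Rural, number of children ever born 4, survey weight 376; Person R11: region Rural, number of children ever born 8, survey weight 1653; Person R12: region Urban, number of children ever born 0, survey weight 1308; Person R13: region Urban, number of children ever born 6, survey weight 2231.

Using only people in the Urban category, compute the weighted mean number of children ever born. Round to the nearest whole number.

3

Urban rows: R6, R8, R9, R12, R13
Weighted sum = 21572
Sum of weights = 1638 + 1215 + 422 + 1308 + 2231 = 6814
Weighted mean = 21572 / 6814 = 3.165835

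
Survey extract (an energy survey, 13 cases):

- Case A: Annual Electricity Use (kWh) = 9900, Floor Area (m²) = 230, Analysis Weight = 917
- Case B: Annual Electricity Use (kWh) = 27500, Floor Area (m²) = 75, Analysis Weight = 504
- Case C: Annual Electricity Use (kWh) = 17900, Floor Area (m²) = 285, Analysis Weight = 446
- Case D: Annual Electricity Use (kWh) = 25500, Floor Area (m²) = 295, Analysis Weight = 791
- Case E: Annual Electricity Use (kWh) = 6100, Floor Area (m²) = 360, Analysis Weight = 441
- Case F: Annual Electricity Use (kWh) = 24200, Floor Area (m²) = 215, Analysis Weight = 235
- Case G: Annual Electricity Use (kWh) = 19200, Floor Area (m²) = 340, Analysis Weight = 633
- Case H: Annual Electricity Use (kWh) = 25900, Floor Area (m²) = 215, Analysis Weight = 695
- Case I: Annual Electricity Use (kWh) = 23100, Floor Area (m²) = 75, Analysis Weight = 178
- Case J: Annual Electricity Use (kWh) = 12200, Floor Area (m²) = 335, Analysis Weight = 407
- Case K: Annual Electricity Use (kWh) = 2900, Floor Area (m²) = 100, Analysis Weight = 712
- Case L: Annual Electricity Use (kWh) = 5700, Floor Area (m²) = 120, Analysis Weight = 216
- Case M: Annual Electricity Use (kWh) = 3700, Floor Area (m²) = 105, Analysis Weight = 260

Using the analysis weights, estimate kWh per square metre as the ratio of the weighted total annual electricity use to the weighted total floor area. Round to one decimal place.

Σ wᵢ·y = 102958600
Σ wᵢ·x = 1457210
Ratio = 102958600 / 1457210 = 70.654607

70.7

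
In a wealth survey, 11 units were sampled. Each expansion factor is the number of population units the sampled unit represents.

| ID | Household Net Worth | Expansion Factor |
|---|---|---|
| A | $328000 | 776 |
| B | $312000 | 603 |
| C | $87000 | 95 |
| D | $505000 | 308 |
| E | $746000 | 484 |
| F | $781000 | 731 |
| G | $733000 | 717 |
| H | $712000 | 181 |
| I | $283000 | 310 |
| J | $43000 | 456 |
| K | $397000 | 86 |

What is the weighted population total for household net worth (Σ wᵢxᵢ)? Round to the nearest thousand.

2334357000

Weighted total = 2334357000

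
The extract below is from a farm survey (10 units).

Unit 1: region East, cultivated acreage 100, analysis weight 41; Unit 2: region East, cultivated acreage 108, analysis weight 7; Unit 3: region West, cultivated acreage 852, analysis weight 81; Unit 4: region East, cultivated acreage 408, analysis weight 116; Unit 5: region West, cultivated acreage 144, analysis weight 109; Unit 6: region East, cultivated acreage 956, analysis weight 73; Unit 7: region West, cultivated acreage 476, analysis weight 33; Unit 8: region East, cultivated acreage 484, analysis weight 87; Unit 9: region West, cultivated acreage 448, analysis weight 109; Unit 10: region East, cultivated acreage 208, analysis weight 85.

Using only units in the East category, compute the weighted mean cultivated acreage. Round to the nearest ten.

East rows: 1, 2, 4, 6, 8, 10
Weighted sum = 100×41 + 108×7 + 408×116 + 956×73 + 484×87 + 208×85
  = 4100 + 756 + 47328 + 69788 + 42108 + 17680 = 181760
Sum of weights = 41 + 7 + 116 + 73 + 87 + 85 = 409
Weighted mean = 181760 / 409 = 444.40098

440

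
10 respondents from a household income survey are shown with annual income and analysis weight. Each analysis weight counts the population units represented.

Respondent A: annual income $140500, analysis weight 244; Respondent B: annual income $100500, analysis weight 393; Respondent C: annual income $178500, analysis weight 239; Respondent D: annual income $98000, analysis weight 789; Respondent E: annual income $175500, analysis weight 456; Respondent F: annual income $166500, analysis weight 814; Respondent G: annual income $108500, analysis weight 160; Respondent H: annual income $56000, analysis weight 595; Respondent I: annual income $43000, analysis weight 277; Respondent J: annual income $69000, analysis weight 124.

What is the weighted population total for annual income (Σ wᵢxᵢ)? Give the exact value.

480468000

Weighted total = 140500×244 + 100500×393 + 178500×239 + 98000×789 + 175500×456 + 166500×814 + 108500×160 + 56000×595 + 43000×277 + 69000×124
  = 34282000 + 39496500 + 42661500 + 77322000 + 80028000 + 135531000 + 17360000 + 33320000 + 11911000 + 8556000 = 480468000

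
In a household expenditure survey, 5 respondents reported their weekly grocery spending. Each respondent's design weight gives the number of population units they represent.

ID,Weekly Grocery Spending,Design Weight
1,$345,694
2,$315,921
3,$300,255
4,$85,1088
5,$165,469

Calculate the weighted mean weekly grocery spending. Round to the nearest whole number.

Weighted sum = 345×694 + 315×921 + 300×255 + 85×1088 + 165×469
  = 239430 + 290115 + 76500 + 92480 + 77385 = 775910
Sum of weights = 694 + 921 + 255 + 1088 + 469 = 3427
Weighted mean = 775910 / 3427 = 226.41085

226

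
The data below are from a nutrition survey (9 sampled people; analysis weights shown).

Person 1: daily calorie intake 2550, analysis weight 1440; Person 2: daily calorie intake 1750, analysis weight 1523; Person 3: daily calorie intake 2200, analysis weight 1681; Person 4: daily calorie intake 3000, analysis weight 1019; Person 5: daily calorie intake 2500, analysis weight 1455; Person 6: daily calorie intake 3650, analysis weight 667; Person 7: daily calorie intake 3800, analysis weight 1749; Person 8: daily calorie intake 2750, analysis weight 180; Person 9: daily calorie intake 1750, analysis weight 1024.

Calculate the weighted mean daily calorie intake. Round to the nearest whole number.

2617

Weighted sum = 2550×1440 + 1750×1523 + 2200×1681 + 3000×1019 + 2500×1455 + 3650×667 + 3800×1749 + 2750×180 + 1750×1024
  = 3672000 + 2665250 + 3698200 + 3057000 + 3637500 + 2434550 + 6646200 + 495000 + 1792000 = 28097700
Sum of weights = 1440 + 1523 + 1681 + 1019 + 1455 + 667 + 1749 + 180 + 1024 = 10738
Weighted mean = 28097700 / 10738 = 2616.6605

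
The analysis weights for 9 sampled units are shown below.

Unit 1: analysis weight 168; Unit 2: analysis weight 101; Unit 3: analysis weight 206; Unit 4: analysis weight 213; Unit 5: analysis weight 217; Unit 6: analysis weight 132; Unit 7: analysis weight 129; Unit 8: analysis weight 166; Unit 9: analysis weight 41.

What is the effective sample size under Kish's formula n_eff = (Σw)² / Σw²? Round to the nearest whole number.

8

Σ wᵢ = 1373
Σ wᵢ² = 28224 + 10201 + 42436 + 45369 + 47089 + 17424 + 16641 + 27556 + 1681 = 236621
n_eff = 1373² / 236621 = 1885129 / 236621 = 7.9668711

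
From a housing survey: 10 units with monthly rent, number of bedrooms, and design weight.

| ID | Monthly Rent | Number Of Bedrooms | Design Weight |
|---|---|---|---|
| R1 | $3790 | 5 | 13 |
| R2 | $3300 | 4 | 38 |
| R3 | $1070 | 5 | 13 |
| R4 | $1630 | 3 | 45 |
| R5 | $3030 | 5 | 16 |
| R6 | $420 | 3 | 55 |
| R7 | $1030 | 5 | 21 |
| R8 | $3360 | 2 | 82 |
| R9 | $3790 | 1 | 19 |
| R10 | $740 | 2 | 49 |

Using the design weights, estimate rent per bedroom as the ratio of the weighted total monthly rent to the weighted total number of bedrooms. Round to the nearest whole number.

Σ wᵢ·y = 738930
Σ wᵢ·x = 5×13 + 4×38 + 5×13 + 3×45 + 5×16 + 3×55 + 5×21 + 2×82 + 1×19 + 2×49
  = 65 + 152 + 65 + 135 + 80 + 165 + 105 + 164 + 19 + 98 = 1048
Ratio = 738930 / 1048 = 705.08588

705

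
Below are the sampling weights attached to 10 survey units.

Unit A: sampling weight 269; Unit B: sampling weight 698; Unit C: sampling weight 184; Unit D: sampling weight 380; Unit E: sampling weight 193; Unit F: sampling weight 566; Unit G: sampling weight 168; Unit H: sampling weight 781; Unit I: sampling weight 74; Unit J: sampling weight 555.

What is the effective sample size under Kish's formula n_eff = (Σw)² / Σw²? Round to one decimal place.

7.3

Σ wᵢ = 269 + 698 + 184 + 380 + 193 + 566 + 168 + 781 + 74 + 555 = 3868
Σ wᵢ² = 72361 + 487204 + 33856 + 144400 + 37249 + 320356 + 28224 + 609961 + 5476 + 308025 = 2047112
n_eff = 3868² / 2047112 = 14961424 / 2047112 = 7.3085518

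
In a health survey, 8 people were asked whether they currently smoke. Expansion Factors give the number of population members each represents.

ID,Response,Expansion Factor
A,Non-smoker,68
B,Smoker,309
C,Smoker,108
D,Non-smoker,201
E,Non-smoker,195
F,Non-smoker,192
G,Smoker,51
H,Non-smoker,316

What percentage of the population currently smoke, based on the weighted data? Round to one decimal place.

Sum of weights for 'Smoker' = 309 + 108 + 51 = 468
Total weight = 68 + 309 + 108 + 201 + 195 + 192 + 51 + 316 = 1440
Weighted proportion = 468 / 1440 = 0.325 → 32.5%

32.5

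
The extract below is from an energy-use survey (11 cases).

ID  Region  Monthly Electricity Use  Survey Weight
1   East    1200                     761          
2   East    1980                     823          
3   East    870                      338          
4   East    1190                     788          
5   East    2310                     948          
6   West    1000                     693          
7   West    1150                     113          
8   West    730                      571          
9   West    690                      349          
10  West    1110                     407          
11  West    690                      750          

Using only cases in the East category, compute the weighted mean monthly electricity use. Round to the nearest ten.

1630

East rows: 1, 2, 3, 4, 5
Weighted sum = 1200×761 + 1980×823 + 870×338 + 1190×788 + 2310×948
  = 5964400
Sum of weights = 761 + 823 + 338 + 788 + 948 = 3658
Weighted mean = 5964400 / 3658 = 1630.5085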